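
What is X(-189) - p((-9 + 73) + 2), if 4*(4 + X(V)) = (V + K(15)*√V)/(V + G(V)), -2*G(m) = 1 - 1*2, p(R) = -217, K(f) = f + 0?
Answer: 160791/754 - 45*I*√21/754 ≈ 213.25 - 0.2735*I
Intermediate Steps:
K(f) = f
G(m) = ½ (G(m) = -(1 - 1*2)/2 = -(1 - 2)/2 = -½*(-1) = ½)
X(V) = -4 + (V + 15*√V)/(4*(½ + V)) (X(V) = -4 + ((V + 15*√V)/(V + ½))/4 = -4 + ((V + 15*√V)/(½ + V))/4 = -4 + (V + 15*√V)/(4*(½ + V)))
X(-189) - p((-9 + 73) + 2) = (-8 - 15*(-189) + 15*√(-189))/(2*(1 + 2*(-189))) - 1*(-217) = (-8 + 2835 + 15*(3*I*√21))/(2*(1 - 378)) + 217 = (½)*(-8 + 2835 + 45*I*√21)/(-377) + 217 = (½)*(-1/377)*(2827 + 45*I*√21) + 217 = (-2827/754 - 45*I*√21/754) + 217 = 160791/754 - 45*I*√21/754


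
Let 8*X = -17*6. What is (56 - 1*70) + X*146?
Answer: -3751/2 ≈ -1875.5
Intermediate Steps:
X = -51/4 (X = (-17*6)/8 = (⅛)*(-102) = -51/4 ≈ -12.750)
(56 - 1*70) + X*146 = (56 - 1*70) - 51/4*146 = (56 - 70) - 3723/2 = -14 - 3723/2 = -3751/2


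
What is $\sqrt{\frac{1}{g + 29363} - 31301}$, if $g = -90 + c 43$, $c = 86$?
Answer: $\frac{i \sqrt{34026905177170}}{32971} \approx 176.92 i$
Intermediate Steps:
$g = 3608$ ($g = -90 + 86 \cdot 43 = -90 + 3698 = 3608$)
$\sqrt{\frac{1}{g + 29363} - 31301} = \sqrt{\frac{1}{3608 + 29363} - 31301} = \sqrt{\frac{1}{32971} - 31301} = \sqrt{- \frac{1032025270}{32971}} = \frac{i \sqrt{34026905177170}}{32971}$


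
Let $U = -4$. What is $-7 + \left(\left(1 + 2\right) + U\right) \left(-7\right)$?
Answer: $0$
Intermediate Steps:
$-7 + \left(\left(1 + 2\right) + U\right) \left(-7\right) = -7 + \left(\left(1 + 2\right) - 4\right) \left(-7\right) = -7 + \left(3 - 4\right) \left(-7\right) = -7 - -7 = -7 + 7 = 0$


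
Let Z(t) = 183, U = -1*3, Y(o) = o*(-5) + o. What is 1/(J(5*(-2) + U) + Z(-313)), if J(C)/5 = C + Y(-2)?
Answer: 1/158 ≈ 0.0063291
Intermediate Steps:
Y(o) = -4*o (Y(o) = -5*o + o = -4*o)
U = -3
J(C) = 40 + 5*C (J(C) = 5*(C - 4*(-2)) = 5*(C + 8) = 5*(8 + C) = 40 + 5*C)
1/(J(5*(-2) + U) + Z(-313)) = 1/((40 + 5*(5*(-2) - 3)) + 183) = 1/((40 + 5*(-10 - 3)) + 183) = 1/((40 + 5*(-13)) + 183) = 1/((40 - 65) + 183) = 1/(-25 + 183) = 1/158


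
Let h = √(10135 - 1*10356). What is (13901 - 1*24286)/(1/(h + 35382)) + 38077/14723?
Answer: -5409849558533/14723 - 10385*I*√221 ≈ -3.6744e+8 - 1.5438e+5*I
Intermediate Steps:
h = I*√221 (h = √(10135 - 10356) = √(-221) = I*√221 ≈ 14.866*I)
(13901 - 1*24286)/(1/(h + 35382)) + 38077/14723 = (13901 - 1*24286)/(1/(I*√221 + 35382)) + 38077/14723 = (13901 - 24286)/(1/(35382 + I*√221)) + 38077*(1/14723) = -10385*(35382 + I*√221) + 38077/14723 = (-367442070 - 10385*I*√221) + 38077/14723 = -5409849558533/14723 - 10385*I*√221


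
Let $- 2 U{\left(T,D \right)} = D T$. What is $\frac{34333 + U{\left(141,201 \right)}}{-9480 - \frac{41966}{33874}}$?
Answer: $- \frac{682984525}{321167486} \approx -2.1266$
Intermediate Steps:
$U{\left(T,D \right)} = - \frac{D T}{2}$
$\frac{34333 + U{\left(141,201 \right)}}{-9480 - \frac{41966}{33874}} = \frac{34333 - \frac{201}{2} \cdot 141}{-9480 - \frac{41966}{33874}} = \frac{34333 - \frac{28341}{2}}{-9480 - \frac{20983}{16937}} = \frac{40325}{2 \left(-9480 - \frac{20983}{16937}\right)} = \frac{40325}{2 \left(- \frac{160583743}{16937}\right)} = \frac{40325}{2} \left(- \frac{16937}{160583743}\right) = - \frac{682984525}{321167486}$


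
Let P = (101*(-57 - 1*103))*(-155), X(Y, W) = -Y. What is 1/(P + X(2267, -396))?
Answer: 1/2502533 ≈ 3.9960e-7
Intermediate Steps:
P = 2504800 (P = (101*(-57 - 103))*(-155) = (101*(-160))*(-155) = -16160*(-155) = 2504800)
1/(P + X(2267, -396)) = 1/(2504800 - 1*2267) = 1/(2504800 - 2267) = 1/2502533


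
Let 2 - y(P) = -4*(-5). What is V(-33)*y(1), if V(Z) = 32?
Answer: -576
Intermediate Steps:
y(P) = -18 (y(P) = 2 - (-4)*(-5) = 2 - 1*20 = 2 - 20 = -18)
V(-33)*y(1) = 32*(-18) = -576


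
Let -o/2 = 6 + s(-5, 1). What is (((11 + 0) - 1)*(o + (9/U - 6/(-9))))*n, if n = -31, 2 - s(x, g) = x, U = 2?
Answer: 19375/3 ≈ 6458.3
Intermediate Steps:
s(x, g) = 2 - x
o = -26 (o = -2*(6 + (2 - 1*(-5))) = -2*(6 + (2 + 5)) = -2*(6 + 7) = -2*13 = -26)
(((11 + 0) - 1)*(o + (9/U - 6/(-9))))*n = (((11 + 0) - 1)*(-26 + (9/2 - 6/(-9))))*(-31) = ((11 - 1)*(-26 + (9*(½) - 6*(-⅑))))*(-31) = (10*(-26 + (9/2 + ⅔)))*(-31) = (10*(-26 + 31/6))*(-31) = (10*(-125/6))*(-31) = -625/3*(-31) = 19375/3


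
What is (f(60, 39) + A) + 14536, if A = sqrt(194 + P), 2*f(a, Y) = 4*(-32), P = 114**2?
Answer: 14472 + sqrt(13190) ≈ 14587.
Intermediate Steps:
P = 12996
f(a, Y) = -64 (f(a, Y) = (4*(-32))/2 = (1/2)*(-128) = -64)
A = sqrt(13190) (A = sqrt(194 + 12996) = sqrt(13190) ≈ 114.85)
(f(60, 39) + A) + 14536 = (-64 + sqrt(13190)) + 14536 = 14472 + sqrt(13190)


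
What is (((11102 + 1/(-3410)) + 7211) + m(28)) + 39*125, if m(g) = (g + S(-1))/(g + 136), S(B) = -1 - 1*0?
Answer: 6483874513/279620 ≈ 23188.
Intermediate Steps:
S(B) = -1 (S(B) = -1 + 0 = -1)
m(g) = (-1 + g)/(136 + g) (m(g) = (g - 1)/(g + 136) = (-1 + g)/(136 + g))
(((11102 + 1/(-3410)) + 7211) + m(28)) + 39*125 = (((11102 + 1/(-3410)) + 7211) + (-1 + 28)/(136 + 28)) + 39*125 = (((11102 - 1/3410) + 7211) + 27/164) + 4875 = ((37857819/3410 + 7211) + (1/164)*27) + 4875 = (62447329/3410 + 27/164) + 4875 = 5120727013/279620 + 4875 = 6483874513/279620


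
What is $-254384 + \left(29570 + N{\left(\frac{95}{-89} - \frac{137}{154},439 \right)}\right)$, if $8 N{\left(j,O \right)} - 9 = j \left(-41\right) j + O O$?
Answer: $- \frac{301682770355441}{1502835488} \approx -2.0074 \cdot 10^{5}$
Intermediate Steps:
$N{\left(j,O \right)} = \frac{9}{8} - \frac{41 j^{2}}{8} + \frac{O^{2}}{8}$ ($N{\left(j,O \right)} = \frac{9}{8} + \frac{j \left(-41\right) j + O O}{8} = \frac{9}{8} + \frac{- 41 j j + O^{2}}{8} = \frac{9}{8} + \frac{- 41 j^{2} + O^{2}}{8} = \frac{9}{8} + \frac{O^{2} - 41 j^{2}}{8} = \frac{9}{8} + \left(- \frac{41 j^{2}}{8} + \frac{O^{2}}{8}\right) = \frac{9}{8} - \frac{41 j^{2}}{8} + \frac{O^{2}}{8}$)
$-254384 + \left(29570 + N{\left(\frac{95}{-89} - \frac{137}{154},439 \right)}\right) = -254384 + \left(29570 + \left(\frac{9}{8} - \frac{41 \left(\frac{95}{-89} - \frac{137}{154}\right)^{2}}{8} + \frac{439^{2}}{8}\right)\right) = -254384 + \left(29570 + \left(\frac{9}{8} - \frac{41 \left(95 \left(- \frac{1}{89}\right) - \frac{137}{154}\right)^{2}}{8} + \frac{1}{8} \cdot 192721\right)\right) = -254384 + \left(29570 + \left(\frac{9}{8} - \frac{41 \left(- \frac{95}{89} - \frac{137}{154}\right)^{2}}{8} + \frac{192721}{8}\right)\right) = -254384 + \left(29570 + \left(\frac{9}{8} - \frac{41 \left(- \frac{26823}{13706}\right)^{2}}{8} + \frac{192721}{8}\right)\right) = -254384 + \left(29570 + \left(\frac{9}{8} - \frac{29498406489}{1502835488} + \frac{192721}{8}\right)\right) = -254384 + \left(29570 + \frac{36175687043791}{1502835488}\right) = -254384 + \frac{80614532423951}{1502835488} = - \frac{301682770355441}{1502835488}$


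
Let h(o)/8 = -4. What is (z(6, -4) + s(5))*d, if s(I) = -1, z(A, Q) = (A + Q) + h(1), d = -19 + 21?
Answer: -62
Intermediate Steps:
d = 2
h(o) = -32 (h(o) = 8*(-4) = -32)
z(A, Q) = -32 + A + Q (z(A, Q) = (A + Q) - 32 = -32 + A + Q)
(z(6, -4) + s(5))*d = ((-32 + 6 - 4) - 1)*2 = (-30 - 1)*2 = -31*2 = -62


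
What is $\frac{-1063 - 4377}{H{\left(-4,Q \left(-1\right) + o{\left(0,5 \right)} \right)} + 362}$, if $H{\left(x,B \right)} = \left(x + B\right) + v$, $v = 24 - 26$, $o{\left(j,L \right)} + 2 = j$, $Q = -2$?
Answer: $- \frac{1360}{89} \approx -15.281$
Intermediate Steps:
$o{\left(j,L \right)} = -2 + j$
$v = -2$ ($v = 24 - 26 = -2$)
$H{\left(x,B \right)} = -2 + B + x$ ($H{\left(x,B \right)} = \left(x + B\right) - 2 = \left(B + x\right) - 2 = -2 + B + x$)
$\frac{-1063 - 4377}{H{\left(-4,Q \left(-1\right) + o{\left(0,5 \right)} \right)} + 362} = \frac{-1063 - 4377}{\left(-2 + \left(\left(-2\right) \left(-1\right) + \left(-2 + 0\right)\right) - 4\right) + 362} = - \frac{5440}{\left(-2 + \left(2 - 2\right) - 4\right) + 362} = - \frac{5440}{\left(-2 + 0 - 4\right) + 362} = - \frac{5440}{-6 + 362} = - \frac{5440}{356} = \left(-5440\right) \frac{1}{356} = - \frac{1360}{89}$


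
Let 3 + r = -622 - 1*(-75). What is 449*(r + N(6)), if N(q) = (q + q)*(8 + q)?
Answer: -171518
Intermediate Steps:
N(q) = 2*q*(8 + q) (N(q) = (2*q)*(8 + q) = 2*q*(8 + q))
r = -550 (r = -3 + (-622 - 1*(-75)) = -3 + (-622 + 75) = -3 - 547 = -550)
449*(r + N(6)) = 449*(-550 + 2*6*(8 + 6)) = 449*(-550 + 2*6*14) = 449*(-550 + 168) = 449*(-382) = -171518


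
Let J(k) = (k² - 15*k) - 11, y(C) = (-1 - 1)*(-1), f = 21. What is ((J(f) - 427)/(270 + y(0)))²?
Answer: 1521/1156 ≈ 1.3157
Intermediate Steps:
y(C) = 2 (y(C) = -2*(-1) = 2)
J(k) = -11 + k² - 15*k
((J(f) - 427)/(270 + y(0)))² = (((-11 + 21² - 15*21) - 427)/(270 + 2))² = (((-11 + 441 - 315) - 427)/272)² = ((115 - 427)*(1/272))² = (-312*1/272)² = (-39/34)² = 1521/1156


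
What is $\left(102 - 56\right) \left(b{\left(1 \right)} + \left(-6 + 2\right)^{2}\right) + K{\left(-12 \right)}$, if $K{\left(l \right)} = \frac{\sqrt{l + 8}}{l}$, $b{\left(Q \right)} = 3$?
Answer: $874 - \frac{i}{6} \approx 874.0 - 0.16667 i$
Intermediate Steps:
$K{\left(l \right)} = \frac{\sqrt{8 + l}}{l}$
$\left(102 - 56\right) \left(b{\left(1 \right)} + \left(-6 + 2\right)^{2}\right) + K{\left(-12 \right)} = \left(102 - 56\right) \left(3 + \left(-6 + 2\right)^{2}\right) + \frac{\sqrt{8 - 12}}{-12} = 46 \left(3 + \left(-4\right)^{2}\right) - \frac{\sqrt{-4}}{12} = 46 \left(3 + 16\right) - \frac{2 i}{12} = 46 \cdot 19 - \frac{i}{6} = 874 - \frac{i}{6}$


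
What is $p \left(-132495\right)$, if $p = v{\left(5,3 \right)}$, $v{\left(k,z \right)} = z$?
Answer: $-397485$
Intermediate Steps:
$p = 3$
$p \left(-132495\right) = 3 \left(-132495\right) = -397485$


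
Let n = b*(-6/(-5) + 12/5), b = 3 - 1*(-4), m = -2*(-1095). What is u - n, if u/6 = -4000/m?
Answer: -13198/365 ≈ -36.159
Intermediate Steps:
m = 2190
b = 7 (b = 3 + 4 = 7)
n = 126/5 (n = 7*(-6/(-5) + 12/5) = 7*(-6*(-⅕) + 12*(⅕)) = 7*(6/5 + 12/5) = 7*(18/5) = 126/5 ≈ 25.200)
u = -800/73 (u = 6*(-4000/2190) = 6*(-4000*1/2190) = 6*(-400/219) = -800/73 ≈ -10.959)
u - n = -800/73 - 1*126/5 = -800/73 - 126/5 = -13198/365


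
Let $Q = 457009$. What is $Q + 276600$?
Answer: $733609$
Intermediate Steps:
$Q + 276600 = 457009 + 276600 = 733609$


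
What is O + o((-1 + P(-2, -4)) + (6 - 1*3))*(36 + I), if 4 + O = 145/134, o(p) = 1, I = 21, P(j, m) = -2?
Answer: 7247/134 ≈ 54.082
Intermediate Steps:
O = -391/134 (O = -4 + 145/134 = -391/134 ≈ -2.9179)
O + o((-1 + P(-2, -4)) + (6 - 1*3))*(36 + I) = -391/134 + 1*(36 + 21) = -391/134 + 1*57 = -391/134 + 57 = 7247/134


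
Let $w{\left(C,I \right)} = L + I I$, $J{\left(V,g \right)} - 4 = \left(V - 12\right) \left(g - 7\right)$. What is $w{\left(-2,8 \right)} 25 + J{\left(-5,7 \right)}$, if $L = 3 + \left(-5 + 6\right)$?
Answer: $1704$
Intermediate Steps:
$J{\left(V,g \right)} = 4 + \left(-12 + V\right) \left(-7 + g\right)$ ($J{\left(V,g \right)} = 4 + \left(V - 12\right) \left(g - 7\right) = 4 + \left(-12 + V\right) \left(-7 + g\right)$)
$L = 4$ ($L = 3 + 1 = 4$)
$w{\left(C,I \right)} = 4 + I^{2}$ ($w{\left(C,I \right)} = 4 + I I = 4 + I^{2}$)
$w{\left(-2,8 \right)} 25 + J{\left(-5,7 \right)} = \left(4 + 8^{2}\right) 25 - -4 = \left(4 + 64\right) 25 + \left(88 - 84 + 35 - 35\right) = 68 \cdot 25 + 4 = 1700 + 4 = 1704$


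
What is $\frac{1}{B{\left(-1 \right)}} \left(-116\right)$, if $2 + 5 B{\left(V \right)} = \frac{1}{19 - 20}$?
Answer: $\frac{580}{3} \approx 193.33$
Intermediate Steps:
$B{\left(V \right)} = - \frac{3}{5}$ ($B{\left(V \right)} = - \frac{2}{5} + \frac{1}{5 \left(19 - 20\right)} = - \frac{2}{5} + \frac{1}{5 \left(-1\right)} = - \frac{2}{5} + \frac{1}{5} \left(-1\right) = - \frac{2}{5} - \frac{1}{5} = - \frac{3}{5}$)
$\frac{1}{B{\left(-1 \right)}} \left(-116\right) = \frac{1}{- \frac{3}{5}} \left(-116\right) = \left(- \frac{5}{3}\right) \left(-116\right) = \frac{580}{3}$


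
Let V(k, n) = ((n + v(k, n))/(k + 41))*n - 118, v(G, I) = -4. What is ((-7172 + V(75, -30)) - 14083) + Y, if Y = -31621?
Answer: -1536571/29 ≈ -52985.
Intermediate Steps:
V(k, n) = -118 + n*(-4 + n)/(41 + k) (V(k, n) = ((n - 4)/(k + 41))*n - 118 = ((-4 + n)/(41 + k))*n - 118 = n*(-4 + n)/(41 + k) - 118 = -118 + n*(-4 + n)/(41 + k))
((-7172 + V(75, -30)) - 14083) + Y = ((-7172 + (-4838 + (-30)² - 118*75 - 4*(-30))/(41 + 75)) - 14083) - 31621 = ((-7172 + (-4838 + 900 - 8850 + 120)/116) - 14083) - 31621 = ((-7172 + (1/116)*(-12668)) - 14083) - 31621 = ((-7172 - 3167/29) - 14083) - 31621 = (-211155/29 - 14083) - 31621 = -619562/29 - 31621 = -1536571/29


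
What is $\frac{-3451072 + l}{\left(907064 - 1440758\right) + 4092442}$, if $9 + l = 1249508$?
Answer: $- \frac{2201573}{3558748} \approx -0.61864$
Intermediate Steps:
$l = 1249499$ ($l = -9 + 1249508 = 1249499$)
$\frac{-3451072 + l}{\left(907064 - 1440758\right) + 4092442} = \frac{-3451072 + 1249499}{\left(907064 - 1440758\right) + 4092442} = - \frac{2201573}{\left(907064 - 1440758\right) + 4092442} = - \frac{2201573}{-533694 + 4092442} = - \frac{2201573}{3558748}$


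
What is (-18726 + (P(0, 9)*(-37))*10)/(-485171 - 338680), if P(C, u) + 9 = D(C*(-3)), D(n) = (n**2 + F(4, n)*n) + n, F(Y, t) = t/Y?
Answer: 5132/274617 ≈ 0.018688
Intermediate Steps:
D(n) = n + 5*n**2/4 (D(n) = (n**2 + (n/4)*n) + n = (n**2 + n**2/4) + n = 5*n**2/4 + n = n + 5*n**2/4)
P(C, u) = -9 - 3*C*(4 - 15*C)/4 (P(C, u) = -9 + (C*(-3))*(4 + 5*(C*(-3)))/4 = -9 + (-3*C)*(4 + 5*(-3*C))/4 = -9 + (-3*C)*(4 - 15*C)/4 = -9 - 3*C*(4 - 15*C)/4)
(-18726 + (P(0, 9)*(-37))*10)/(-485171 - 338680) = (-18726 + ((-9 - 3*0 + (45/4)*0**2)*(-37))*10)/(-485171 - 338680) = (-18726 + ((-9 + 0 + (45/4)*0)*(-37))*10)/(-823851) = (-18726 + ((-9 + 0 + 0)*(-37))*10)*(-1/823851) = (-18726 - 9*(-37)*10)*(-1/823851) = (-18726 + 333*10)*(-1/823851) = (-18726 + 3330)*(-1/823851) = -15396*(-1/823851) = 5132/274617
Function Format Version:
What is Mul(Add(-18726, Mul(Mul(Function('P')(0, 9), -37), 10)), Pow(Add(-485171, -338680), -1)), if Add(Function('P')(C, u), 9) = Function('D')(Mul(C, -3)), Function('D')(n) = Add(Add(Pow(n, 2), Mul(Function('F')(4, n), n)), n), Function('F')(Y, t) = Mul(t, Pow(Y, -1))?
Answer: Rational(5132, 274617) ≈ 0.018688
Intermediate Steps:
Function('D')(n) = Add(n, Mul(Rational(5, 4), Pow(n, 2))) (Function('D')(n) = Add(Add(Pow(n, 2), Mul(Mul(n, Pow(4, -1)), n)), n) = Add(Add(Pow(n, 2), Mul(Mul(n, Rational(1, 4)), n)), n) = Add(Add(Pow(n, 2), Mul(Mul(Rational(1, 4), n), n)), n) = Add(Add(Pow(n, 2), Mul(Rational(1, 4), Pow(n, 2))), n) = Add(Mul(Rational(5, 4), Pow(n, 2)), n) = Add(n, Mul(Rational(5, 4), Pow(n, 2))))
Function('P')(C, u) = Add(-9, Mul(Rational(-3, 4), C, Add(4, Mul(-15, C)))) (Function('P')(C, u) = Add(-9, Mul(Rational(1, 4), Mul(C, -3), Add(4, Mul(5, Mul(C, -3))))) = Add(-9, Mul(Rational(1, 4), Mul(-3, C), Add(4, Mul(5, Mul(-3, C))))) = Add(-9, Mul(Rational(1, 4), Mul(-3, C), Add(4, Mul(-15, C)))) = Add(-9, Mul(Rational(-3, 4), C, Add(4, Mul(-15, C)))))
Mul(Add(-18726, Mul(Mul(Function('P')(0, 9), -37), 10)), Pow(Add(-485171, -338680), -1)) = Mul(Add(-18726, Mul(Mul(Add(-9, Mul(-3, 0), Mul(Rational(45, 4), Pow(0, 2))), -37), 10)), Pow(Add(-485171, -338680), -1)) = Mul(Add(-18726, Mul(Mul(Add(-9, 0, Mul(Rational(45, 4), 0)), -37), 10)), Pow(-823851, -1)) = Mul(Add(-18726, Mul(Mul(Add(-9, 0, 0), -37), 10)), Rational(-1, 823851)) = Mul(Add(-18726, Mul(Mul(-9, -37), 10)), Rational(-1, 823851)) = Mul(Add(-18726, Mul(333, 10)), Rational(-1, 823851)) = Mul(Add(-18726, 3330), Rational(-1, 823851)) = Mul(-15396, Rational(-1, 823851)) = Rational(5132, 274617)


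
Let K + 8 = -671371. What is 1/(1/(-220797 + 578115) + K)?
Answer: -357318/239895801521 ≈ -1.4895e-6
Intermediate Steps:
K = -671379 (K = -8 - 671371 = -671379)
1/(1/(-220797 + 578115) + K) = 1/(1/(-220797 + 578115) - 671379) = 1/(1/357318 - 671379) = 1/(-239895801521/357318) = -357318/239895801521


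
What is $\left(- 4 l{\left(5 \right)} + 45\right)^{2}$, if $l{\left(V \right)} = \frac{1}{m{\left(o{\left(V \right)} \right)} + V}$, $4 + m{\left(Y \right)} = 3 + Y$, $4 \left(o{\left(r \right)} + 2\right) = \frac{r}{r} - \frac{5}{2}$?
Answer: $\frac{305809}{169} \approx 1809.5$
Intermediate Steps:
$o{\left(r \right)} = - \frac{19}{8}$ ($o{\left(r \right)} = -2 + \frac{\frac{r}{r} - \frac{5}{2}}{4} = -2 + \frac{1 - \frac{5}{2}}{4} = -2 + \frac{1}{4} \left(- \frac{3}{2}\right) = -2 - \frac{3}{8} = - \frac{19}{8}$)
$m{\left(Y \right)} = -1 + Y$ ($m{\left(Y \right)} = -4 + \left(3 + Y\right) = -1 + Y$)
$l{\left(V \right)} = \frac{1}{- \frac{27}{8} + V}$ ($l{\left(V \right)} = \frac{1}{\left(-1 - \frac{19}{8}\right) + V} = \frac{1}{- \frac{27}{8} + V}$)
$\left(- 4 l{\left(5 \right)} + 45\right)^{2} = \left(- 4 \frac{8}{-27 + 8 \cdot 5} + 45\right)^{2} = \left(- 4 \frac{8}{-27 + 40} + 45\right)^{2} = \left(- 4 \cdot \frac{8}{13} + 45\right)^{2} = \left(- 4 \cdot 8 \cdot \frac{1}{13} + 45\right)^{2} = \left(\left(-4\right) \frac{8}{13} + 45\right)^{2} = \left(- \frac{32}{13} + 45\right)^{2} = \left(\frac{553}{13}\right)^{2} = \frac{305809}{169}$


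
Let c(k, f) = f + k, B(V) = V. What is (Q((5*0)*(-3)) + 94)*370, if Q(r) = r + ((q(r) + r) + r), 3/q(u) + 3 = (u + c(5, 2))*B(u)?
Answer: 34410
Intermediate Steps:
q(u) = 3/(-3 + u*(7 + u)) (q(u) = 3/(-3 + (u + (2 + 5))*u) = 3/(-3 + (u + 7)*u) = 3/(-3 + (7 + u)*u) = 3/(-3 + u*(7 + u)))
Q(r) = 3*r + 3/(-3 + r**2 + 7*r) (Q(r) = r + ((3/(-3 + r**2 + 7*r) + r) + r) = r + ((r + 3/(-3 + r**2 + 7*r)) + r) = r + (2*r + 3/(-3 + r**2 + 7*r)) = 3*r + 3/(-3 + r**2 + 7*r))
(Q((5*0)*(-3)) + 94)*370 = (3*(1 + ((5*0)*(-3))*(-3 + ((5*0)*(-3))**2 + 7*((5*0)*(-3))))/(-3 + ((5*0)*(-3))**2 + 7*((5*0)*(-3))) + 94)*370 = (3*(1 + (0*(-3))*(-3 + (0*(-3))**2 + 7*(0*(-3))))/(-3 + (0*(-3))**2 + 7*(0*(-3))) + 94)*370 = (3*(1 + 0*(-3 + 0**2 + 7*0))/(-3 + 0**2 + 7*0) + 94)*370 = (3*(1 + 0*(-3 + 0 + 0))/(-3 + 0 + 0) + 94)*370 = (3*(1 + 0*(-3))/(-3) + 94)*370 = (3*(-1/3)*(1 + 0) + 94)*370 = (3*(-1/3)*1 + 94)*370 = (-1 + 94)*370 = 93*370 = 34410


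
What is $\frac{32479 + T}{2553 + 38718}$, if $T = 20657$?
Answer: $\frac{17712}{13757} \approx 1.2875$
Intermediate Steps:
$\frac{32479 + T}{2553 + 38718} = \frac{32479 + 20657}{2553 + 38718} = \frac{53136}{41271} = 53136 \cdot \frac{1}{41271} = \frac{17712}{13757}$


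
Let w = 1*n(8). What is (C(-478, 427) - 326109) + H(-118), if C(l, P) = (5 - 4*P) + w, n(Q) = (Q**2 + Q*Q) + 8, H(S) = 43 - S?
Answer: -327515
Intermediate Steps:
n(Q) = 8 + 2*Q**2 (n(Q) = (Q**2 + Q**2) + 8 = 2*Q**2 + 8 = 8 + 2*Q**2)
w = 136 (w = 1*(8 + 2*8**2) = 1*(8 + 2*64) = 1*(8 + 128) = 1*136 = 136)
C(l, P) = 141 - 4*P (C(l, P) = (5 - 4*P) + 136 = 141 - 4*P)
(C(-478, 427) - 326109) + H(-118) = ((141 - 4*427) - 326109) + (43 - 1*(-118)) = ((141 - 1708) - 326109) + (43 + 118) = (-1567 - 326109) + 161 = -327676 + 161 = -327515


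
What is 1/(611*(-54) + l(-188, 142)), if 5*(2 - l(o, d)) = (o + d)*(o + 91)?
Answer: -5/169422 ≈ -2.9512e-5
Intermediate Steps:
l(o, d) = 2 - (91 + o)*(d + o)/5 (l(o, d) = 2 - (o + d)*(o + 91)/5 = 2 - (d + o)*(91 + o)/5 = 2 - (91 + o)*(d + o)/5)
1/(611*(-54) + l(-188, 142)) = 1/(611*(-54) + (2 - 91/5*142 - 91/5*(-188) - 1/5*(-188)**2 - 1/5*142*(-188))) = 1/(-32994 + (2 - 12922/5 + 17108/5 - 1/5*35344 + 26696/5)) = 1/(-32994 + (2 - 12922/5 + 17108/5 - 35344/5 + 26696/5)) = 1/(-32994 - 4452/5) = 1/(-169422/5) = -5/169422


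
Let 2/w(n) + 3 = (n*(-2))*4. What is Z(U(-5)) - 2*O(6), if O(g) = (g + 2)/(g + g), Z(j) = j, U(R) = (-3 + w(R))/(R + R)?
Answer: -1153/1110 ≈ -1.0387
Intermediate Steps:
w(n) = 2/(-3 - 8*n) (w(n) = 2/(-3 + (n*(-2))*4) = 2/(-3 - 2*n*4) = 2/(-3 - 8*n))
U(R) = (-3 - 2/(3 + 8*R))/(2*R) (U(R) = (-3 - 2/(3 + 8*R))/(R + R) = (-3 - 2/(3 + 8*R))/((2*R)) = (-3 - 2/(3 + 8*R))*(1/(2*R)) = (-3 - 2/(3 + 8*R))/(2*R))
O(g) = (2 + g)/(2*g) (O(g) = (2 + g)/((2*g)) = (2 + g)*(1/(2*g)) = (2 + g)/(2*g))
Z(U(-5)) - 2*O(6) = (1/2)*(-11 - 24*(-5))/(-5*(3 + 8*(-5))) - (2 + 6)/6 = (1/2)*(-1/5)*(-11 + 120)/(3 - 40) - 8/6 = (1/2)*(-1/5)*109/(-37) - 2*2/3 = (1/2)*(-1/5)*(-1/37)*109 - 4/3 = 109/370 - 4/3 = -1153/1110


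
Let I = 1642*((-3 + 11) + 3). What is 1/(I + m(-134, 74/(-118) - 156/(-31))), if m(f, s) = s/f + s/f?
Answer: 122543/2213363609 ≈ 5.5365e-5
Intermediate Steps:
m(f, s) = 2*s/f
I = 18062 (I = 1642*(8 + 3) = 1642*11 = 18062)
1/(I + m(-134, 74/(-118) - 156/(-31))) = 1/(18062 + 2*(74/(-118) - 156/(-31))/(-134)) = 1/(18062 + 2*(74*(-1/118) - 156*(-1/31))*(-1/134)) = 1/(18062 + 2*(-37/59 + 156/31)*(-1/134)) = 1/(18062 + 2*(8057/1829)*(-1/134)) = 1/(18062 - 8057/122543) = 1/(2213363609/122543) = 122543/2213363609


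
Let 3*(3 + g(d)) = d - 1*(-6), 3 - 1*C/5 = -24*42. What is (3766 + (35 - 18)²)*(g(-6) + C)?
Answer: 20485860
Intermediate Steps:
C = 5055 (C = 15 - (-120)*42 = 15 - 5*(-1008) = 15 + 5040 = 5055)
g(d) = -1 + d/3 (g(d) = -3 + (d - 1*(-6))/3 = -3 + (d + 6)/3 = -3 + (6 + d)/3 = -3 + (2 + d/3) = -1 + d/3)
(3766 + (35 - 18)²)*(g(-6) + C) = (3766 + (35 - 18)²)*((-1 + (⅓)*(-6)) + 5055) = (3766 + 17²)*((-1 - 2) + 5055) = (3766 + 289)*(-3 + 5055) = 4055*5052 = 20485860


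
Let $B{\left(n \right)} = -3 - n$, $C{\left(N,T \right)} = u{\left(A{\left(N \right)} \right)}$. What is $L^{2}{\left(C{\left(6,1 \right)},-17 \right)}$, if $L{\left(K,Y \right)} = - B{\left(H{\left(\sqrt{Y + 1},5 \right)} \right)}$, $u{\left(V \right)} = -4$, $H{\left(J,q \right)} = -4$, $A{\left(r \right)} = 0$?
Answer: $1$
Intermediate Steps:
$C{\left(N,T \right)} = -4$
$L{\left(K,Y \right)} = -1$ ($L{\left(K,Y \right)} = - (-3 - -4) = - (-3 + 4) = \left(-1\right) 1 = -1$)
$L^{2}{\left(C{\left(6,1 \right)},-17 \right)} = \left(-1\right)^{2} = 1$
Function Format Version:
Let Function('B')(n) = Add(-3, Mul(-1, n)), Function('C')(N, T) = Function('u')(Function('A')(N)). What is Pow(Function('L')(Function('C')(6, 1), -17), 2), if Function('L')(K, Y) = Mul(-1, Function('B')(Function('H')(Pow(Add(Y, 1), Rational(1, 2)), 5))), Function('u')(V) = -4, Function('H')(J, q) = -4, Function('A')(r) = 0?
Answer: 1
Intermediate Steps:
Function('C')(N, T) = -4
Function('L')(K, Y) = -1 (Function('L')(K, Y) = Mul(-1, Add(-3, Mul(-1, -4))) = Mul(-1, Add(-3, 4)) = Mul(-1, 1) = -1)
Pow(Function('L')(Function('C')(6, 1), -17), 2) = Pow(-1, 2) = 1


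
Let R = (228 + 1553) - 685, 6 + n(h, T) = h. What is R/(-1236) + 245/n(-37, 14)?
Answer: -87487/13287 ≈ -6.5844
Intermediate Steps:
n(h, T) = -6 + h
R = 1096 (R = 1781 - 685 = 1096)
R/(-1236) + 245/n(-37, 14) = 1096/(-1236) + 245/(-6 - 37) = 1096*(-1/1236) + 245/(-43) = -274/309 + 245*(-1/43) = -274/309 - 245/43 = -87487/13287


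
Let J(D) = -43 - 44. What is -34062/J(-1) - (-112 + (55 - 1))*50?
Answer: 95454/29 ≈ 3291.5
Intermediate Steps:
J(D) = -87
-34062/J(-1) - (-112 + (55 - 1))*50 = -34062/(-87) - (-112 + (55 - 1))*50 = -34062*(-1/87) - (-112 + 54)*50 = 11354/29 - (-58)*50 = 11354/29 - 1*(-2900) = 11354/29 + 2900 = 95454/29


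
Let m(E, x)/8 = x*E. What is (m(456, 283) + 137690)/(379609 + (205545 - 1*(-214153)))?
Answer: 1170074/799307 ≈ 1.4639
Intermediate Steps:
m(E, x) = 8*E*x (m(E, x) = 8*(x*E) = 8*(E*x) = 8*E*x)
(m(456, 283) + 137690)/(379609 + (205545 - 1*(-214153))) = (8*456*283 + 137690)/(379609 + (205545 - 1*(-214153))) = (1032384 + 137690)/(379609 + (205545 + 214153)) = 1170074/(379609 + 419698) = 1170074/799307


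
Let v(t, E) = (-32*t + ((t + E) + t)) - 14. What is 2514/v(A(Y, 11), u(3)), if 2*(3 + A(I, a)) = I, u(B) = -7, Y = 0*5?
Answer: 838/23 ≈ 36.435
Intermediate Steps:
Y = 0
A(I, a) = -3 + I/2
v(t, E) = -14 + E - 30*t (v(t, E) = (-32*t + ((E + t) + t)) - 14 = (-32*t + (E + 2*t)) - 14 = (E - 30*t) - 14 = -14 + E - 30*t)
2514/v(A(Y, 11), u(3)) = 2514/(-14 - 7 - 30*(-3 + (½)*0)) = 2514/(-14 - 7 - 30*(-3 + 0)) = 2514/(-14 - 7 - 30*(-3)) = 2514/(-14 - 7 + 90) = 2514/69 = 2514*(1/69) = 838/23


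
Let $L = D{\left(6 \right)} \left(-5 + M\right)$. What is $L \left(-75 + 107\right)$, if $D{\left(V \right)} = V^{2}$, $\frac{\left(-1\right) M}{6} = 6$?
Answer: $-47232$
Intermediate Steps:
$M = -36$ ($M = \left(-6\right) 6 = -36$)
$L = -1476$ ($L = 6^{2} \left(-5 - 36\right) = 36 \left(-41\right) = -1476$)
$L \left(-75 + 107\right) = - 1476 \left(-75 + 107\right) = \left(-1476\right) 32 = -47232$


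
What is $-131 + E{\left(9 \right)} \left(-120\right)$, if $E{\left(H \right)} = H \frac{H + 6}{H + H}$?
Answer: $-1031$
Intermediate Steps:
$E{\left(H \right)} = 3 + \frac{H}{2}$ ($E{\left(H \right)} = H \frac{6 + H}{2 H} = 3 + \frac{H}{2}$)
$-131 + E{\left(9 \right)} \left(-120\right) = -131 + \left(3 + \frac{1}{2} \cdot 9\right) \left(-120\right) = -131 + \left(3 + \frac{9}{2}\right) \left(-120\right) = -131 + \frac{15}{2} \left(-120\right) = -131 - 900 = -1031$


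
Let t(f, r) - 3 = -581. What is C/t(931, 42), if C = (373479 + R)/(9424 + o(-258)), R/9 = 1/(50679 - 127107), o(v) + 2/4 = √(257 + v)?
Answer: -59774837371949/871750678871644 + 3171583667*I/435875339435822 ≈ -0.068569 + 7.2764e-6*I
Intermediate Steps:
t(f, r) = -578 (t(f, r) = 3 - 581 = -578)
o(v) = -½ + √(257 + v)
R = -1/8492 (R = 9/(50679 - 127107) = 9/(-76428) = 9*(-1/76428) = -1/8492 ≈ -0.00011776)
C = 3171583667*(18847/2 - I)/754109583799 (C = (373479 - 1/8492)/(9424 + (-½ + √(257 - 258))) = 3171583667/(8492*(9424 + (-½ + √(-1)))) = 3171583667/(8492*(9424 + (-½ + I))) = 3171583667/(8492*(18847/2 + I)) = 3171583667*(4*(18847/2 - I)/355209413)/8492 = 3171583667*(18847/2 - I)/754109583799 ≈ 39.633 - 0.0042057*I)
C/t(931, 42) = (59774837371949/1508219167598 - 3171583667*I/754109583799)/(-578) = (59774837371949/1508219167598 - 3171583667*I/754109583799)*(-1/578) = -59774837371949/871750678871644 + 3171583667*I/435875339435822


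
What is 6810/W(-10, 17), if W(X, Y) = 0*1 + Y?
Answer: 6810/17 ≈ 400.59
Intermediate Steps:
W(X, Y) = Y (W(X, Y) = 0 + Y = Y)
6810/W(-10, 17) = 6810/17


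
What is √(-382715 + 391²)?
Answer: I*√229834 ≈ 479.41*I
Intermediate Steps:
√(-382715 + 391²) = √(-382715 + 152881) = √(-229834) = I*√229834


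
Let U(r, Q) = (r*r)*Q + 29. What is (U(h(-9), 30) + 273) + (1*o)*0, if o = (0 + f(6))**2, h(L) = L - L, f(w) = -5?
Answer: 302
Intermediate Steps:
h(L) = 0
U(r, Q) = 29 + Q*r**2 (U(r, Q) = r**2*Q + 29 = Q*r**2 + 29 = 29 + Q*r**2)
o = 25 (o = (0 - 5)**2 = (-5)**2 = 25)
(U(h(-9), 30) + 273) + (1*o)*0 = ((29 + 30*0**2) + 273) + (1*25)*0 = ((29 + 30*0) + 273) + 25*0 = ((29 + 0) + 273) + 0 = (29 + 273) + 0 = 302 + 0 = 302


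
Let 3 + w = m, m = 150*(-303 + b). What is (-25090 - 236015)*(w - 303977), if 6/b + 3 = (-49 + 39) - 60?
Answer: 6660603165450/73 ≈ 9.1241e+10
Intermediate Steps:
b = -6/73 (b = 6/(-3 + ((-49 + 39) - 60)) = 6/(-3 + (-10 - 60)) = 6/(-3 - 70) = 6/(-73) = 6*(-1/73) = -6/73 ≈ -0.082192)
m = -3318750/73 (m = 150*(-303 - 6/73) = 150*(-22125/73) = -3318750/73 ≈ -45462.)
w = -3318969/73 (w = -3 - 3318750/73 = -3318969/73 ≈ -45465.)
(-25090 - 236015)*(w - 303977) = (-25090 - 236015)*(-3318969/73 - 303977) = -261105*(-25509290/73) = 6660603165450/73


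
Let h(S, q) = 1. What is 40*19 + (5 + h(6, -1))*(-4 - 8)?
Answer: 688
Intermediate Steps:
40*19 + (5 + h(6, -1))*(-4 - 8) = 40*19 + (5 + 1)*(-4 - 8) = 760 + 6*(-12) = 760 - 72 = 688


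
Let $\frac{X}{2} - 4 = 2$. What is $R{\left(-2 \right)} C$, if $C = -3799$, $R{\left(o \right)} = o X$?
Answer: $91176$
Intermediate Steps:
$X = 12$ ($X = 8 + 2 \cdot 2 = 8 + 4 = 12$)
$R{\left(o \right)} = 12 o$ ($R{\left(o \right)} = o 12 = 12 o$)
$R{\left(-2 \right)} C = 12 \left(-2\right) \left(-3799\right) = \left(-24\right) \left(-3799\right) = 91176$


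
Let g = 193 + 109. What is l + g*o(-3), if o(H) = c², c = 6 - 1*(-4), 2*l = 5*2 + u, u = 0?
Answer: 30205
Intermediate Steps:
l = 5 (l = (5*2 + 0)/2 = (10 + 0)/2 = (½)*10 = 5)
c = 10 (c = 6 + 4 = 10)
o(H) = 100 (o(H) = 10² = 100)
g = 302
l + g*o(-3) = 5 + 302*100 = 5 + 30200 = 30205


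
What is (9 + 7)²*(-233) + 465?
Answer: -59183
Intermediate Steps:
(9 + 7)²*(-233) + 465 = 16²*(-233) + 465 = 256*(-233) + 465 = -59648 + 465 = -59183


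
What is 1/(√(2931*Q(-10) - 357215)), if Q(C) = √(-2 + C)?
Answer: (-357215 + 5862*I*√3)^(-½) ≈ 2.377e-5 - 0.0016726*I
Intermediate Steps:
1/(√(2931*Q(-10) - 357215)) = 1/(√(2931*√(-2 - 10) - 357215)) = 1/(√(2931*√(-12) - 357215)) = 1/(√(2931*(2*I*√3) - 357215)) = 1/(√(5862*I*√3 - 357215)) = 1/(√(-357215 + 5862*I*√3)) = (-357215 + 5862*I*√3)^(-½)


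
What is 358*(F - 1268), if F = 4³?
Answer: -431032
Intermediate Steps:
F = 64
358*(F - 1268) = 358*(64 - 1268) = 358*(-1204) = -431032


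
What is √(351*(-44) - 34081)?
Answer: 5*I*√1981 ≈ 222.54*I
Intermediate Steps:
√(351*(-44) - 34081) = √(-15444 - 34081) = √(-49525) = 5*I*√1981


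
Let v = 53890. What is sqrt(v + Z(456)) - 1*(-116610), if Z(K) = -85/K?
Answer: 116610 + sqrt(2801408070)/228 ≈ 1.1684e+5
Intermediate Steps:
sqrt(v + Z(456)) - 1*(-116610) = sqrt(53890 - 85/456) - 1*(-116610) = sqrt(53890 - 85*1/456) + 116610 = sqrt(53890 - 85/456) + 116610 = sqrt(24573755/456) + 116610 = sqrt(2801408070)/228 + 116610 = 116610 + sqrt(2801408070)/228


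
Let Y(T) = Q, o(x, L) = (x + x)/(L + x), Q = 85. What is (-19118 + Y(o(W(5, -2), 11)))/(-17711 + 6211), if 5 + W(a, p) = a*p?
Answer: 19033/11500 ≈ 1.6550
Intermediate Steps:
W(a, p) = -5 + a*p
o(x, L) = 2*x/(L + x) (o(x, L) = (2*x)/(L + x) = 2*x/(L + x))
Y(T) = 85
(-19118 + Y(o(W(5, -2), 11)))/(-17711 + 6211) = (-19118 + 85)/(-17711 + 6211) = -19033/(-11500) = -19033*(-1/11500) = 19033/11500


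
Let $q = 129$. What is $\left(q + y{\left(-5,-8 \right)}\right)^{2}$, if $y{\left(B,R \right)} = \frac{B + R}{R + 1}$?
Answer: $\frac{839056}{49} \approx 17124.0$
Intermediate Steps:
$y{\left(B,R \right)} = \frac{B + R}{1 + R}$
$\left(q + y{\left(-5,-8 \right)}\right)^{2} = \left(129 + \frac{-5 - 8}{1 - 8}\right)^{2} = \left(129 + \frac{1}{-7} \left(-13\right)\right)^{2} = \left(129 - - \frac{13}{7}\right)^{2} = \left(129 + \frac{13}{7}\right)^{2} = \left(\frac{916}{7}\right)^{2} = \frac{839056}{49}$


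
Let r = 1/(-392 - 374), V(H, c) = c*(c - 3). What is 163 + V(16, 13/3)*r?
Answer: 561835/3447 ≈ 162.99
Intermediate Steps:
V(H, c) = c*(-3 + c)
r = -1/766 (r = 1/(-766) = -1/766 ≈ -0.0013055)
163 + V(16, 13/3)*r = 163 + ((13/3)*(-3 + 13/3))*(-1/766) = 163 + ((13*(1/3))*(-3 + 13*(1/3)))*(-1/766) = 163 + (13*(-3 + 13/3)/3)*(-1/766) = 163 + ((13/3)*(4/3))*(-1/766) = 163 + (52/9)*(-1/766) = 163 - 26/3447 = 561835/3447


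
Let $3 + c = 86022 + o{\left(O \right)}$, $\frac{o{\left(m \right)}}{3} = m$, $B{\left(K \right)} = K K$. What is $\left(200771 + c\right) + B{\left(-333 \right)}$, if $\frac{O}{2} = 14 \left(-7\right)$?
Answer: $397091$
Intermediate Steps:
$O = -196$ ($O = 2 \cdot 14 \left(-7\right) = 2 \left(-98\right) = -196$)
$B{\left(K \right)} = K^{2}$
$o{\left(m \right)} = 3 m$
$c = 85431$ ($c = -3 + \left(86022 + 3 \left(-196\right)\right) = -3 + \left(86022 - 588\right) = -3 + 85434 = 85431$)
$\left(200771 + c\right) + B{\left(-333 \right)} = \left(200771 + 85431\right) + \left(-333\right)^{2} = 286202 + 110889 = 397091$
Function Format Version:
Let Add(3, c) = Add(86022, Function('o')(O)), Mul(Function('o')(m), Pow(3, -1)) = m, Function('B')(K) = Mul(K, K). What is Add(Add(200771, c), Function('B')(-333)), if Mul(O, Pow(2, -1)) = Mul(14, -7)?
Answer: 397091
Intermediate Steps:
O = -196 (O = Mul(2, Mul(14, -7)) = Mul(2, -98) = -196)
Function('B')(K) = Pow(K, 2)
Function('o')(m) = Mul(3, m)
c = 85431 (c = Add(-3, Add(86022, Mul(3, -196))) = Add(-3, Add(86022, -588)) = Add(-3, 85434) = 85431)
Add(Add(200771, c), Function('B')(-333)) = Add(Add(200771, 85431), Pow(-333, 2)) = Add(286202, 110889) = 397091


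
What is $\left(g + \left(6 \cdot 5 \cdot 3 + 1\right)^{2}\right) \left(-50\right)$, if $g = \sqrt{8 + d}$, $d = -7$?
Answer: $-414100$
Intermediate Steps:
$g = 1$ ($g = \sqrt{8 - 7} = \sqrt{1} = 1$)
$\left(g + \left(6 \cdot 5 \cdot 3 + 1\right)^{2}\right) \left(-50\right) = \left(1 + \left(6 \cdot 5 \cdot 3 + 1\right)^{2}\right) \left(-50\right) = \left(1 + \left(30 \cdot 3 + 1\right)^{2}\right) \left(-50\right) = \left(1 + \left(90 + 1\right)^{2}\right) \left(-50\right) = \left(1 + 91^{2}\right) \left(-50\right) = \left(1 + 8281\right) \left(-50\right) = 8282 \left(-50\right) = -414100$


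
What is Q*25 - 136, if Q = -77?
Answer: -2061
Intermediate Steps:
Q*25 - 136 = -77*25 - 136 = -1925 - 136 = -2061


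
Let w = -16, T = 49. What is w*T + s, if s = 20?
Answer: -764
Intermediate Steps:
w*T + s = -16*49 + 20 = -784 + 20 = -764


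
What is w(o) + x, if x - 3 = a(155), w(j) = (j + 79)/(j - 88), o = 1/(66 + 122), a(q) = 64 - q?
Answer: -1470637/16543 ≈ -88.898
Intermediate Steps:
o = 1/188 ≈ 0.0053191
w(j) = (79 + j)/(-88 + j)
x = -88 (x = 3 + (64 - 1*155) = 3 + (64 - 155) = 3 - 91 = -88)
w(o) + x = (79 + 1/188)/(-88 + 1/188) - 88 = (14853/188)/(-16543/188) - 88 = -188/16543*14853/188 - 88 = -14853/16543 - 88 = -1470637/16543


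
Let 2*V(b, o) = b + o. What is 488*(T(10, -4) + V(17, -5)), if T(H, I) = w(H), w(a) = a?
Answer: 7808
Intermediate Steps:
V(b, o) = b/2 + o/2 (V(b, o) = (b + o)/2 = b/2 + o/2)
T(H, I) = H
488*(T(10, -4) + V(17, -5)) = 488*(10 + ((½)*17 + (½)*(-5))) = 488*(10 + (17/2 - 5/2)) = 488*(10 + 6) = 488*16 = 7808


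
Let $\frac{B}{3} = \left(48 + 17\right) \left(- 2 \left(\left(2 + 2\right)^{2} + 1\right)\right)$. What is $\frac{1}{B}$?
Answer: $- \frac{1}{6630} \approx -0.00015083$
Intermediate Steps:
$B = -6630$ ($B = 3 \left(48 + 17\right) \left(- 2 \left(\left(2 + 2\right)^{2} + 1\right)\right) = 3 \cdot 65 \left(- 2 \left(4^{2} + 1\right)\right) = 3 \cdot 65 \left(- 2 \left(16 + 1\right)\right) = 3 \cdot 65 \left(\left(-2\right) 17\right) = 3 \cdot 65 \left(-34\right) = 3 \left(-2210\right) = -6630$)
$\frac{1}{B} = \frac{1}{-6630} = - \frac{1}{6630}$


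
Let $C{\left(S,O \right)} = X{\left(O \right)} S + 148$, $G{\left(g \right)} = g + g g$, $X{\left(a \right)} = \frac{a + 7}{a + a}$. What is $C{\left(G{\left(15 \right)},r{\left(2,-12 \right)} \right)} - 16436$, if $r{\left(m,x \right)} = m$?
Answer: $-15748$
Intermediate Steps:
$X{\left(a \right)} = \frac{7 + a}{2 a}$
$G{\left(g \right)} = g + g^{2}$
$C{\left(S,O \right)} = 148 + \frac{S \left(7 + O\right)}{2 O}$ ($C{\left(S,O \right)} = \frac{7 + O}{2 O} S + 148 = \frac{S \left(7 + O\right)}{2 O} + 148 = 148 + \frac{S \left(7 + O\right)}{2 O}$)
$C{\left(G{\left(15 \right)},r{\left(2,-12 \right)} \right)} - 16436 = \frac{296 \cdot 2 + 15 \left(1 + 15\right) \left(7 + 2\right)}{2 \cdot 2} - 16436 = \frac{1}{2} \cdot \frac{1}{2} \left(592 + 15 \cdot 16 \cdot 9\right) - 16436 = \frac{1}{2} \cdot \frac{1}{2} \left(592 + 240 \cdot 9\right) - 16436 = \frac{1}{2} \cdot \frac{1}{2} \left(592 + 2160\right) - 16436 = \frac{1}{2} \cdot \frac{1}{2} \cdot 2752 - 16436 = 688 - 16436 = -15748$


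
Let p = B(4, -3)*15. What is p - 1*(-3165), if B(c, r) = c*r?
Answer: 2985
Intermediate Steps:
p = -180 (p = (4*(-3))*15 = -12*15 = -180)
p - 1*(-3165) = -180 - 1*(-3165) = -180 + 3165 = 2985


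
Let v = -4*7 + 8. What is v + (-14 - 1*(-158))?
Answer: 124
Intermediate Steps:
v = -20 (v = -28 + 8 = -20)
v + (-14 - 1*(-158)) = -20 + (-14 - 1*(-158)) = -20 + (-14 + 158) = -20 + 144 = 124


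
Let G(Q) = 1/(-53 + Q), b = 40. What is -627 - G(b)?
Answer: -8150/13 ≈ -626.92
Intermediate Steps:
-627 - G(b) = -627 - 1/(-53 + 40) = -627 - 1/(-13) = -627 - 1*(-1/13) = -627 + 1/13 = -8150/13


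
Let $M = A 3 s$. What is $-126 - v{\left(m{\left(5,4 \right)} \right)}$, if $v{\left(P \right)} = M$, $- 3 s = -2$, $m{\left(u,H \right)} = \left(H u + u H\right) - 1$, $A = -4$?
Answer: $-118$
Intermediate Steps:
$m{\left(u,H \right)} = -1 + 2 H u$ ($m{\left(u,H \right)} = \left(H u + H u\right) - 1 = 2 H u - 1 = -1 + 2 H u$)
$s = \frac{2}{3}$ ($s = \left(- \frac{1}{3}\right) \left(-2\right) = \frac{2}{3} \approx 0.66667$)
$M = -8$ ($M = \left(-4\right) 3 \cdot \frac{2}{3} = \left(-12\right) \frac{2}{3} = -8$)
$v{\left(P \right)} = -8$
$-126 - v{\left(m{\left(5,4 \right)} \right)} = -126 - -8 = -126 + 8 = -118$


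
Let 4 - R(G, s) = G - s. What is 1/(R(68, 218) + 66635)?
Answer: 1/66789 ≈ 1.4973e-5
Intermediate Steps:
R(G, s) = 4 + s - G (R(G, s) = 4 - (G - s) = 4 + (s - G) = 4 + s - G)
1/(R(68, 218) + 66635) = 1/((4 + 218 - 1*68) + 66635) = 1/((4 + 218 - 68) + 66635) = 1/(154 + 66635) = 1/66789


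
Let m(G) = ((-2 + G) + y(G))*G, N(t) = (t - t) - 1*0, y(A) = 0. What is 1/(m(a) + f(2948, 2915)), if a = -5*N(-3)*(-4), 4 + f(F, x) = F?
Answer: 1/2944 ≈ 0.00033967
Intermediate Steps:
f(F, x) = -4 + F
N(t) = 0 (N(t) = 0 + 0 = 0)
a = 0 (a = -5*0*(-4) = 0*(-4) = 0)
m(G) = G*(-2 + G) (m(G) = ((-2 + G) + 0)*G = (-2 + G)*G = G*(-2 + G))
1/(m(a) + f(2948, 2915)) = 1/(0*(-2 + 0) + (-4 + 2948)) = 1/(0*(-2) + 2944) = 1/(0 + 2944) = 1/2944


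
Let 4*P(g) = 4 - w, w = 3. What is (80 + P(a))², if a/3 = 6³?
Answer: 103041/16 ≈ 6440.1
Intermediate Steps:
a = 648 (a = 3*6³ = 3*216 = 648)
P(g) = ¼ (P(g) = (4 - 1*3)/4 = (4 - 3)/4 = (¼)*1 = ¼)
(80 + P(a))² = (80 + ¼)² = (321/4)² = 103041/16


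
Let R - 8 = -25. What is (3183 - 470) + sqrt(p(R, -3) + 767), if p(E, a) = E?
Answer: 2713 + 5*sqrt(30) ≈ 2740.4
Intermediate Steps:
R = -17 (R = 8 - 25 = -17)
(3183 - 470) + sqrt(p(R, -3) + 767) = (3183 - 470) + sqrt(-17 + 767) = 2713 + sqrt(750) = 2713 + 5*sqrt(30)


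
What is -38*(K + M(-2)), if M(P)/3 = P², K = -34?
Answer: 836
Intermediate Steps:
M(P) = 3*P²
-38*(K + M(-2)) = -38*(-34 + 3*(-2)²) = -38*(-34 + 3*4) = -38*(-34 + 12) = -38*(-22) = 836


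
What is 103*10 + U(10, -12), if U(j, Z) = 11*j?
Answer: 1140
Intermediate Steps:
103*10 + U(10, -12) = 103*10 + 11*10 = 1030 + 110 = 1140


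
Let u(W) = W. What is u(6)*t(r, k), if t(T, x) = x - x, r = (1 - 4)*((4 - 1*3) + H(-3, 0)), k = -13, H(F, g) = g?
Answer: 0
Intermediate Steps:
r = -3 (r = (1 - 4)*((4 - 1*3) + 0) = -3*((4 - 3) + 0) = -3*(1 + 0) = -3*1 = -3)
t(T, x) = 0
u(6)*t(r, k) = 6*0 = 0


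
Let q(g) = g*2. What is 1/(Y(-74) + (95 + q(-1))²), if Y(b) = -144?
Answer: 1/8505 ≈ 0.00011758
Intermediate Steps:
q(g) = 2*g
1/(Y(-74) + (95 + q(-1))²) = 1/(-144 + (95 + 2*(-1))²) = 1/(-144 + (95 - 2)²) = 1/(-144 + 93²) = 1/(-144 + 8649) = 1/8505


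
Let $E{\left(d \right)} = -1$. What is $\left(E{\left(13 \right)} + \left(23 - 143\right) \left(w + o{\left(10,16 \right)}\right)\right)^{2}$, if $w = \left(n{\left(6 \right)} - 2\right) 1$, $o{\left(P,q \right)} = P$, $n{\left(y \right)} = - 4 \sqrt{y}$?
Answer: $2305921 - 922560 \sqrt{6} \approx 46120.0$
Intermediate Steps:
$w = -2 - 4 \sqrt{6}$ ($w = \left(- 4 \sqrt{6} - 2\right) 1 = \left(-2 - 4 \sqrt{6}\right) 1 = -2 - 4 \sqrt{6} \approx -11.798$)
$\left(E{\left(13 \right)} + \left(23 - 143\right) \left(w + o{\left(10,16 \right)}\right)\right)^{2} = \left(-1 + \left(23 - 143\right) \left(\left(-2 - 4 \sqrt{6}\right) + 10\right)\right)^{2} = \left(-1 - 120 \left(8 - 4 \sqrt{6}\right)\right)^{2} = \left(-1 - \left(960 - 480 \sqrt{6}\right)\right)^{2} = \left(-961 + 480 \sqrt{6}\right)^{2}$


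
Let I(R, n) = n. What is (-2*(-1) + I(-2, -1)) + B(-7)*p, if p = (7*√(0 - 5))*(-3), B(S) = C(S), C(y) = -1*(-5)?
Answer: 1 - 105*I*√5 ≈ 1.0 - 234.79*I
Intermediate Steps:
C(y) = 5
B(S) = 5
p = -21*I*√5 (p = (7*√(-5))*(-3) = (7*(I*√5))*(-3) = (7*I*√5)*(-3) = -21*I*√5 ≈ -46.957*I)
(-2*(-1) + I(-2, -1)) + B(-7)*p = (-2*(-1) - 1) + 5*(-21*I*√5) = (2 - 1) - 105*I*√5 = 1 - 105*I*√5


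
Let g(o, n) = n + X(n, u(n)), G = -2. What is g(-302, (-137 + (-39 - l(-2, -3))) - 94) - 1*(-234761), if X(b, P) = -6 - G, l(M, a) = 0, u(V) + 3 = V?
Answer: 234487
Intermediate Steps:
u(V) = -3 + V
X(b, P) = -4 (X(b, P) = -6 - 1*(-2) = -6 + 2 = -4)
g(o, n) = -4 + n (g(o, n) = n - 4 = -4 + n)
g(-302, (-137 + (-39 - l(-2, -3))) - 94) - 1*(-234761) = (-4 + ((-137 + (-39 - 1*0)) - 94)) - 1*(-234761) = (-4 + ((-137 + (-39 + 0)) - 94)) + 234761 = (-4 + ((-137 - 39) - 94)) + 234761 = (-4 + (-176 - 94)) + 234761 = (-4 - 270) + 234761 = -274 + 234761 = 234487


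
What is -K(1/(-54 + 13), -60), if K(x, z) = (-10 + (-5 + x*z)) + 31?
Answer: -716/41 ≈ -17.463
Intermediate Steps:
K(x, z) = 16 + x*z (K(x, z) = (-15 + x*z) + 31 = 16 + x*z)
-K(1/(-54 + 13), -60) = -(16 - 60/(-54 + 13)) = -(16 - 60/(-41)) = -(16 - 1/41*(-60)) = -(16 + 60/41) = -1*716/41 = -716/41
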